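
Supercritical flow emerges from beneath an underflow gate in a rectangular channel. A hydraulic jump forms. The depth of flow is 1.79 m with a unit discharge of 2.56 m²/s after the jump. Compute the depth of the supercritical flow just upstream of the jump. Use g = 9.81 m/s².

y₁ = 0.349 m

V₂ = q/y₂ = 2.56/1.79 = 1.43 m/s; Fr₂ = V₂/√(g·y₂) = 0.341.
From the momentum equation (using Fr₂), y₁/y₂ = ½[√(1 + 8Fr₂²) − 1] = ½[√1.932 − 1] = 0.195.
y₁ = 0.195 × 1.79 = 0.349 m.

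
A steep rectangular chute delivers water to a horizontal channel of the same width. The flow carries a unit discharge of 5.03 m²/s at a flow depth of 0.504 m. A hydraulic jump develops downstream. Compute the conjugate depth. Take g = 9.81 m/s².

V₁ = q/y₁ = 5.03/0.504 = 9.98 m/s. Fr₁ = V₁/√(g·y₁) = 9.98/√(9.81×0.504) = 4.49.
By Bélanger, y₂/y₁ = ½[√(1 + 8Fr₁²) − 1] = ½[√162.2 − 1] = 5.87.
y₂ = 5.87 × 0.504 = 2.96 m.

y₂ = 2.96 m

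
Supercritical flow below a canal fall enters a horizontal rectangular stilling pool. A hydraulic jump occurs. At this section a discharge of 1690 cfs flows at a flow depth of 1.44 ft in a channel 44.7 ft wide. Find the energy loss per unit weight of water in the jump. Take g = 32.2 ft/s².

q = Q/b = 1690/44.7 = 37.8 ft²/s; V₁ = q/y₁ = 26.3 ft/s. Fr₁ = V₁/√(g·y₁) = 3.86.
Bélanger equation: y₂/y₁ = ½[√(1 + 8Fr₁²) − 1] = ½[√119.9 − 1] = 4.98.
y₂ = 4.98 × 1.44 = 7.17 ft.
V₂ = q/y₂ = 37.8/7.17 = 5.28 ft/s. E₁ = y₁ + V₁²/2g = 12.1 ft; E₂ = y₂ + V₂²/2g = 7.60 ft. ΔE = E₁ − E₂ = 4.55 ft.

ΔE = 4.55 ft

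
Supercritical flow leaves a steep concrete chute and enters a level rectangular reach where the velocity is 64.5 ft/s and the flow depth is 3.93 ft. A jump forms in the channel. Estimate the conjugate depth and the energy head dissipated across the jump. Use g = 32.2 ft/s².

y₂ = 30.0 ft; ΔE = 37.5 ft

Fr₁ = V₁/√(g·y₁) = 64.5/√(32.2×3.93) = 5.73.
By Bélanger, y₂/y₁ = ½[√(1 + 8Fr₁²) − 1] = ½[√264.0 − 1] = 7.62.
y₂ = 7.62 × 3.93 = 30.0 ft.
Head loss: ΔE = (y₂ − y₁)³/(4y₁y₂) = (30.0 − 3.93)³/(4×3.93×30.0) = 17642/471 = 37.5 ft.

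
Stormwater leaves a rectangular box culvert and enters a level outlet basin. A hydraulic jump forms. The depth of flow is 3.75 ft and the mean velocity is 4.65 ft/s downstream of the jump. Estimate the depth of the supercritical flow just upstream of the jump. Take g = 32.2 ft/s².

Fr₂ = V₂/√(g·y₂) = 4.65/√(32.2×3.75) = 0.423.
From the momentum equation (using Fr₂), y₁/y₂ = ½[√(1 + 8Fr₂²) − 1] = ½[√2.433 − 1] = 0.280.
y₁ = 0.280 × 3.75 = 1.05 ft.

y₁ = 1.05 ft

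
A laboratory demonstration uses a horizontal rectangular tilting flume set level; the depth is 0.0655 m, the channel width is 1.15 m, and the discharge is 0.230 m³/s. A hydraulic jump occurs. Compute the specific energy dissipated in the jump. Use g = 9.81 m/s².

ΔE = 0.199 m

q = Q/b = 0.230/1.15 = 0.200 m²/s; V₁ = q/y₁ = 3.05 m/s. Fr₁ = V₁/√(g·y₁) = 3.81.
Conjugate-depth relation: y₂/y₁ = ½[√(1 + 8Fr₁²) − 1] = ½[√117.1 − 1] = 4.91.
y₂ = 4.91 × 0.0655 = 0.322 m.
Head loss: ΔE = (y₂ − y₁)³/(4y₁y₂) = (0.322 − 0.0655)³/(4×0.0655×0.322) = 0.0168/0.0843 = 0.199 m.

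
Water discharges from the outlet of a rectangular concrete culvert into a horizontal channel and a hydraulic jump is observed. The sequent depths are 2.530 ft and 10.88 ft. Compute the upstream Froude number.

For a rectangular channel the momentum equation gives q² = ½·g·y₁·y₂·(y₁ + y₂) = ½×32.2×2.530×10.88×13.41 = 5943.
q = √5943 = 77.09 ft²/s.
V₁ = q/y₁ = 30.47 ft/s; Fr₁ = V₁/√(g·y₁) = 3.376.

Fr₁ = 3.376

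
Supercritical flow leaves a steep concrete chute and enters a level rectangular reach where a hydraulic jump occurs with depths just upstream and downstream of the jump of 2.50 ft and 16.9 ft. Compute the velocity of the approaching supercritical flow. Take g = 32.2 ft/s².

For a rectangular channel the momentum equation gives q² = ½·g·y₁·y₂·(y₁ + y₂) = ½×32.2×2.50×16.9×19.4 = 13196.
q = √13196 = 115 ft²/s.
V₁ = q/y₁ = 115/2.50 = 46.0 ft/s.

V₁ = 46.0 ft/s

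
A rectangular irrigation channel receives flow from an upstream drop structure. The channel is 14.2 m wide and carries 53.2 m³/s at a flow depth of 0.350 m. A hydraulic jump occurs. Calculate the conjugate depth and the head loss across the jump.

y₂ = 2.69 m; ΔE = 3.40 m

q = Q/b = 53.2/14.2 = 3.75 m²/s; V₁ = q/y₁ = 10.7 m/s. Fr₁ = V₁/√(g·y₁) = 5.78.
By Bélanger, y₂/y₁ = ½[√(1 + 8Fr₁²) − 1] = ½[√268.0 − 1] = 7.68.
y₂ = 7.68 × 0.350 = 2.69 m.
V₂ = q/y₂ = 3.75/2.69 = 1.39 m/s. E₁ = y₁ + V₁²/2g = 6.19 m; E₂ = y₂ + V₂²/2g = 2.79 m. ΔE = E₁ − E₂ = 3.40 m.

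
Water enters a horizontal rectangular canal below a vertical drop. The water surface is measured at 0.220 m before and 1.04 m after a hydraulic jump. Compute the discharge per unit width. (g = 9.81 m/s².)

For a rectangular channel the momentum equation gives q² = ½·g·y₁·y₂·(y₁ + y₂) = ½×9.81×0.220×1.04×1.26 = 1.41.
q = √1.41 = 1.19 m²/s.

q = 1.19 m²/s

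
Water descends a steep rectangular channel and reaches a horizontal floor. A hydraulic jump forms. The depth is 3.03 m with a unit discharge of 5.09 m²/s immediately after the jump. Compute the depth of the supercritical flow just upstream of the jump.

y₁ = 0.495 m

V₂ = q/y₂ = 5.09/3.03 = 1.68 m/s; Fr₂ = V₂/√(g·y₂) = 0.308.
The Bélanger relation is symmetric: y₁/y₂ = ½[√(1 + 8Fr₂²) − 1] = ½[√1.760 − 1] = 0.163.
y₁ = 0.163 × 3.03 = 0.495 m.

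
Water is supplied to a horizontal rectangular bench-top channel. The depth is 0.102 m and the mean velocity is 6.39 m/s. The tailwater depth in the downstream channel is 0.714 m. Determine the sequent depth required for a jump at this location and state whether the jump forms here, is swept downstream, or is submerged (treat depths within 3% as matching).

Fr₁ = V₁/√(g·y₁) = 6.39/√(9.81×0.102) = 6.39.
By Bélanger, y₂/y₁ = ½[√(1 + 8Fr₁²) − 1] = ½[√327.5 − 1] = 8.55.
y₂ = 8.55 × 0.102 = 0.872 m.
Tailwater y_tw = 0.714 m: y_tw < y₂, so the jump is swept downstream.

y₂ = 0.872 m; the jump is swept downstream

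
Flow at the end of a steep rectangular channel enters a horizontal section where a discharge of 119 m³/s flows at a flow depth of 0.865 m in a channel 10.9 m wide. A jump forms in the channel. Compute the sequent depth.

q = Q/b = 119/10.9 = 10.9 m²/s; V₁ = q/y₁ = 12.6 m/s. Fr₁ = V₁/√(g·y₁) = 4.33.
By Bélanger, y₂/y₁ = ½[√(1 + 8Fr₁²) − 1] = ½[√151.2 − 1] = 5.65.
y₂ = 5.65 × 0.865 = 4.89 m.

y₂ = 4.89 m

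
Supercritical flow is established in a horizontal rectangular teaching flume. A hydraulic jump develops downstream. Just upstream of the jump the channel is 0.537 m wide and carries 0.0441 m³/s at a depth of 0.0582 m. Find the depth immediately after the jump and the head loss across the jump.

y₂ = 0.127 m; ΔE = 0.0111 m

q = Q/b = 0.0441/0.537 = 0.0821 m²/s; V₁ = q/y₁ = 1.41 m/s. Fr₁ = V₁/√(g·y₁) = 1.87.
Conjugate-depth relation: y₂/y₁ = ½[√(1 + 8Fr₁²) − 1] = ½[√28.90 − 1] = 2.19.
y₂ = 2.19 × 0.0582 = 0.127 m.
V₂ = q/y₂ = 0.0821/0.127 = 0.645 m/s. E₁ = y₁ + V₁²/2g = 0.160 m; E₂ = y₂ + V₂²/2g = 0.149 m. ΔE = E₁ − E₂ = 0.0111 m.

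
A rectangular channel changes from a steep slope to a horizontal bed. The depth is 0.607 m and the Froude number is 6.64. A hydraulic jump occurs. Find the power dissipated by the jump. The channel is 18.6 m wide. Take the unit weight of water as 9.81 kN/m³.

P = 15101 kW

Fr₁ = 6.64 (given).
Sequent-depth ratio: y₂/y₁ = ½[√(1 + 8Fr₁²) − 1] = ½[√353.7 − 1] = 8.90.
y₂ = 8.90 × 0.607 = 5.40 m.
V₁ = Fr₁·√(g·y₁) = 6.64×√(9.81×0.607) = 16.2 m/s; q = V₁·y₁ = 9.84 m²/s. V₂ = q/y₂ = 9.84/5.40 = 1.82 m/s. E₁ = y₁ + V₁²/2g = 14.0 m; E₂ = y₂ + V₂²/2g = 5.57 m. ΔE = E₁ − E₂ = 8.41 m.
Q = q·b = 9.84 × 18.6 = 183 m³/s. P = γ·Q·ΔE = 9.81 × 183 × 8.41 = 15101 kW.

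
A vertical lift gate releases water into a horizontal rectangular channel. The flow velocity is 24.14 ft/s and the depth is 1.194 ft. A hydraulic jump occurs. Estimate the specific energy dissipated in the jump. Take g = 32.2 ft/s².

Fr₁ = V₁/√(g·y₁) = 24.14/√(32.2×1.194) = 3.893.
From the momentum equation for a rectangular channel, y₂/y₁ = ½[√(1 + 8Fr₁²) − 1] = ½[√122.26 − 1] = 5.028.
y₂ = 5.028 × 1.194 = 6.004 ft.
Head loss: ΔE = (y₂ − y₁)³/(4y₁y₂) = (6.004 − 1.194)³/(4×1.194×6.004) = 111.3/28.68 = 3.881 ft.

ΔE = 3.881 ft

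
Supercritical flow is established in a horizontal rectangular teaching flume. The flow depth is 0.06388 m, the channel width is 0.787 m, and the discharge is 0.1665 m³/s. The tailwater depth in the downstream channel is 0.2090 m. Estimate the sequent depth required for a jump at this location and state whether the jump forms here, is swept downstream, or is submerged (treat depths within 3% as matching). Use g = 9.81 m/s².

q = Q/b = 0.1665/0.787 = 0.2116 m²/s; V₁ = q/y₁ = 3.312 m/s. Fr₁ = V₁/√(g·y₁) = 4.184.
Bélanger equation: y₂/y₁ = ½[√(1 + 8Fr₁²) − 1] = ½[√141.02 − 1] = 5.438.
y₂ = 5.438 × 0.06388 = 0.3474 m.
Tailwater y_tw = 0.2090 m: y_tw < y₂, so the jump is swept downstream.

y₂ = 0.3474 m; the jump is swept downstream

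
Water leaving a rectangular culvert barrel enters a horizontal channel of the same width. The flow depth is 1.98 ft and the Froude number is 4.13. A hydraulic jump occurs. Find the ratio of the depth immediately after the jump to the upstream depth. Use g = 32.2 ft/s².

y₂/y₁ = 5.36

Fr₁ = 4.13 (given).
Conjugate-depth relation: y₂/y₁ = ½[√(1 + 8Fr₁²) − 1] = ½[√137.5 − 1] = 5.36.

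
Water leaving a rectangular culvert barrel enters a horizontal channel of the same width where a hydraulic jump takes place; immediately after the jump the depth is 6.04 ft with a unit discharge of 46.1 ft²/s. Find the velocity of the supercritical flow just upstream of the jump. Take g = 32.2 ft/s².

V₂ = q/y₂ = 46.1/6.04 = 7.63 ft/s; Fr₂ = V₂/√(g·y₂) = 0.547.
Applying the sequent-depth relation in reverse, y₁/y₂ = ½[√(1 + 8Fr₂²) − 1] = ½[√3.396 − 1] = 0.421.
y₁ = 0.421 × 6.04 = 2.55 ft.
V₁ = q/y₁ = 46.1/2.55 = 18.1 ft/s.

V₁ = 18.1 ft/s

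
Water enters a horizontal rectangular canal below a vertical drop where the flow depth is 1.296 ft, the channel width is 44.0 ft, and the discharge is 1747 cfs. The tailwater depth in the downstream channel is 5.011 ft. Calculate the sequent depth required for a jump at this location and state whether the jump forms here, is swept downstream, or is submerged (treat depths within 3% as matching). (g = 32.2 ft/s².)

y₂ = 8.068 ft; the jump is swept downstream

q = Q/b = 1747/44.0 = 39.70 ft²/s; V₁ = q/y₁ = 30.64 ft/s. Fr₁ = V₁/√(g·y₁) = 4.742.
From the momentum equation for a rectangular channel, y₂/y₁ = ½[√(1 + 8Fr₁²) − 1] = ½[√180.93 − 1] = 6.225.
y₂ = 6.225 × 1.296 = 8.068 ft.
Tailwater y_tw = 5.011 ft: y_tw < y₂, so the jump is swept downstream.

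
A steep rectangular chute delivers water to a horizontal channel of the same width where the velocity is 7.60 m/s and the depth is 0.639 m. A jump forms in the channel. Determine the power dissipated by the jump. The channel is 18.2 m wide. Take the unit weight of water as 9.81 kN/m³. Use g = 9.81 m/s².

P = 814 kW

Fr₁ = V₁/√(g·y₁) = 7.60/√(9.81×0.639) = 3.04.
From the momentum equation for a rectangular channel, y₂/y₁ = ½[√(1 + 8Fr₁²) − 1] = ½[√74.71 − 1] = 3.82.
y₂ = 3.82 × 0.639 = 2.44 m.
q = V₁·y₁ = 7.60 × 0.639 = 4.86 m²/s. V₂ = q/y₂ = 4.86/2.44 = 1.99 m/s. E₁ = y₁ + V₁²/2g = 3.58 m; E₂ = y₂ + V₂²/2g = 2.64 m. ΔE = E₁ − E₂ = 0.939 m.
Q = q·b = 4.86 × 18.2 = 88.4 m³/s. P = γ·Q·ΔE = 9.81 × 88.4 × 0.939 = 814 kW.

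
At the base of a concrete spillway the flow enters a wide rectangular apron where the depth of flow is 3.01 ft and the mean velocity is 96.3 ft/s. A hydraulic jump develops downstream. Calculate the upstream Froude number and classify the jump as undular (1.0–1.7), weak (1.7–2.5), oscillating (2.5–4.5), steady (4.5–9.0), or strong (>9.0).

Fr₁ = V₁/√(g·y₁) = 96.3/√(32.2×3.01) = 9.78.
Fr₁ = 9.78 lies in the strong range.

Fr₁ = 9.78; strong jump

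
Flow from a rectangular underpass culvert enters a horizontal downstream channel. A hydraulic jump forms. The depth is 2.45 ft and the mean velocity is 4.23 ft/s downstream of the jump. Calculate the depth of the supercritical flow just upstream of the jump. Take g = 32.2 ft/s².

Fr₂ = V₂/√(g·y₂) = 4.23/√(32.2×2.45) = 0.476.
The Bélanger relation is symmetric: y₁/y₂ = ½[√(1 + 8Fr₂²) − 1] = ½[√2.814 − 1] = 0.339.
y₁ = 0.339 × 2.45 = 0.830 ft.

y₁ = 0.830 ft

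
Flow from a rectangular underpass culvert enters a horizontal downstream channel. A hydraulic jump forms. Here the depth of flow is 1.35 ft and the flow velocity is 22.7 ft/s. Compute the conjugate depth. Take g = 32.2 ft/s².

y₂ = 5.93 ft

Fr₁ = V₁/√(g·y₁) = 22.7/√(32.2×1.35) = 3.44.
Bélanger equation: y₂/y₁ = ½[√(1 + 8Fr₁²) − 1] = ½[√95.83 − 1] = 4.39.
y₂ = 4.39 × 1.35 = 5.93 ft.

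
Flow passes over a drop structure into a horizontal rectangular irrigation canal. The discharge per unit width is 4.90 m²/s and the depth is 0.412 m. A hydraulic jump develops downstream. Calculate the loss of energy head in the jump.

ΔE = 4.26 m

V₁ = q/y₁ = 4.90/0.412 = 11.9 m/s. Fr₁ = V₁/√(g·y₁) = 11.9/√(9.81×0.412) = 5.92.
From the momentum equation for a rectangular channel, y₂/y₁ = ½[√(1 + 8Fr₁²) − 1] = ½[√281.0 − 1] = 7.88.
y₂ = 7.88 × 0.412 = 3.25 m.
Head loss: ΔE = (y₂ − y₁)³/(4y₁y₂) = (3.25 − 0.412)³/(4×0.412×3.25) = 22.8/5.35 = 4.26 m.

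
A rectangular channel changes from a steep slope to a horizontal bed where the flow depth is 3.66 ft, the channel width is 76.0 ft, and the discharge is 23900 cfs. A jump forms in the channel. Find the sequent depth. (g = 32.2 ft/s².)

y₂ = 39.2 ft

q = Q/b = 23900/76.0 = 314 ft²/s; V₁ = q/y₁ = 85.9 ft/s. Fr₁ = V₁/√(g·y₁) = 7.91.
Conjugate-depth relation: y₂/y₁ = ½[√(1 + 8Fr₁²) − 1] = ½[√502.1 − 1] = 10.7.
y₂ = 10.7 × 3.66 = 39.2 ft.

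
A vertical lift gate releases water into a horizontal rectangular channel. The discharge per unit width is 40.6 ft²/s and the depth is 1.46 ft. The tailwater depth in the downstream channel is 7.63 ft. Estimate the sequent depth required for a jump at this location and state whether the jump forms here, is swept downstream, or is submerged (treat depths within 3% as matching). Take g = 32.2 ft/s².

V₁ = q/y₁ = 40.6/1.46 = 27.8 ft/s. Fr₁ = V₁/√(g·y₁) = 27.8/√(32.2×1.46) = 4.06.
Bélanger equation: y₂/y₁ = ½[√(1 + 8Fr₁²) − 1] = ½[√132.6 − 1] = 5.26.
y₂ = 5.26 × 1.46 = 7.68 ft.
Tailwater y_tw = 7.63 ft: y_tw ≈ y₂, so the jump forms here.

y₂ = 7.68 ft; the jump forms here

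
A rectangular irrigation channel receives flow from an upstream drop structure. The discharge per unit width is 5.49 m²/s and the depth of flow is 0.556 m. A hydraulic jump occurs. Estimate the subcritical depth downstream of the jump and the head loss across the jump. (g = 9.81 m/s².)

V₁ = q/y₁ = 5.49/0.556 = 9.87 m/s. Fr₁ = V₁/√(g·y₁) = 9.87/√(9.81×0.556) = 4.23.
Bélanger equation: y₂/y₁ = ½[√(1 + 8Fr₁²) − 1] = ½[√144.0 − 1] = 5.50.
y₂ = 5.50 × 0.556 = 3.06 m.
V₂ = q/y₂ = 5.49/3.06 = 1.80 m/s. E₁ = y₁ + V₁²/2g = 5.53 m; E₂ = y₂ + V₂²/2g = 3.22 m. ΔE = E₁ − E₂ = 2.30 m.

y₂ = 3.06 m; ΔE = 2.30 m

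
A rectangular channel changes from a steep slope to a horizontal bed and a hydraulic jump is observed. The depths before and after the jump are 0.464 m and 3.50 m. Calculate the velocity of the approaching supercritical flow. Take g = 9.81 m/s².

For a rectangular channel the momentum equation gives q² = ½·g·y₁·y₂·(y₁ + y₂) = ½×9.81×0.464×3.50×3.96 = 31.6.
q = √31.6 = 5.62 m²/s.
V₁ = q/y₁ = 5.62/0.464 = 12.1 m/s.

V₁ = 12.1 m/s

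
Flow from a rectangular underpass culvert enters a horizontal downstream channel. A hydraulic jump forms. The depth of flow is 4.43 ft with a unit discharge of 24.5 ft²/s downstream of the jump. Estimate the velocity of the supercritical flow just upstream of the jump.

V₂ = q/y₂ = 24.5/4.43 = 5.53 ft/s; Fr₂ = V₂/√(g·y₂) = 0.463.
Since the conjugate-depth ratio holds either way, y₁/y₂ = ½[√(1 + 8Fr₂²) − 1] = ½[√2.715 − 1] = 0.324.
y₁ = 0.324 × 4.43 = 1.43 ft.
V₁ = q/y₁ = 24.5/1.43 = 17.1 ft/s.

V₁ = 17.1 ft/s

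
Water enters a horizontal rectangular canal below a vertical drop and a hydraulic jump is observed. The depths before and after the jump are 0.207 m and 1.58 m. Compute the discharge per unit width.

q = 1.69 m²/s

For a rectangular channel the momentum equation gives q² = ½·g·y₁·y₂·(y₁ + y₂) = ½×9.81×0.207×1.58×1.79 = 2.87.
q = √2.87 = 1.69 m²/s.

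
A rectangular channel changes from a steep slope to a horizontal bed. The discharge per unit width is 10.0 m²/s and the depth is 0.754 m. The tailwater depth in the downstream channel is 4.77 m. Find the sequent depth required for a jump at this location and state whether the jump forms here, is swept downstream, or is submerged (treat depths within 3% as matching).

V₁ = q/y₁ = 10.0/0.754 = 13.3 m/s. Fr₁ = V₁/√(g·y₁) = 13.3/√(9.81×0.754) = 4.88.
Sequent-depth ratio: y₂/y₁ = ½[√(1 + 8Fr₁²) − 1] = ½[√191.2 − 1] = 6.41.
y₂ = 6.41 × 0.754 = 4.84 m.
Tailwater y_tw = 4.77 m: y_tw ≈ y₂, so the jump forms here.

y₂ = 4.84 m; the jump forms here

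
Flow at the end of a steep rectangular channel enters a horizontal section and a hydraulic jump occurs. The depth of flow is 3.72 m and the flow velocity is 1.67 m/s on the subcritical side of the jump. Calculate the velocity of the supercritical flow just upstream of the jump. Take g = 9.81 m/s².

V₁ = 12.4 m/s

Fr₂ = V₂/√(g·y₂) = 1.67/√(9.81×3.72) = 0.276.
Since the conjugate-depth ratio holds either way, y₁/y₂ = ½[√(1 + 8Fr₂²) − 1] = ½[√1.611 − 1] = 0.135.
y₁ = 0.135 × 3.72 = 0.501 m.
V₁ = q/y₁ = 6.21/0.501 = 12.4 m/s.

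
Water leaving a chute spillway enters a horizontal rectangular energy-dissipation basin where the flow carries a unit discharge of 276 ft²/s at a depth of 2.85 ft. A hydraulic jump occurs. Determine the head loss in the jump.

ΔE = 108 ft

V₁ = q/y₁ = 276/2.85 = 96.8 ft/s. Fr₁ = V₁/√(g·y₁) = 96.8/√(32.2×2.85) = 10.1.
Sequent-depth ratio: y₂/y₁ = ½[√(1 + 8Fr₁²) − 1] = ½[√818.6 − 1] = 13.8.
y₂ = 13.8 × 2.85 = 39.3 ft.
Head loss: ΔE = (y₂ − y₁)³/(4y₁y₂) = (39.3 − 2.85)³/(4×2.85×39.3) = 48607/449 = 108 ft.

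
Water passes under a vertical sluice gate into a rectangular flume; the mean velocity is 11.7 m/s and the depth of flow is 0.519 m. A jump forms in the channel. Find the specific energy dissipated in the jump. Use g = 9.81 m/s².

Fr₁ = V₁/√(g·y₁) = 11.7/√(9.81×0.519) = 5.19.
Bélanger equation: y₂/y₁ = ½[√(1 + 8Fr₁²) − 1] = ½[√216.1 − 1] = 6.85.
y₂ = 6.85 × 0.519 = 3.56 m.
q = V₁·y₁ = 11.7 × 0.519 = 6.07 m²/s. V₂ = q/y₂ = 6.07/3.56 = 1.71 m/s. E₁ = y₁ + V₁²/2g = 7.50 m; E₂ = y₂ + V₂²/2g = 3.70 m. ΔE = E₁ − E₂ = 3.79 m.

ΔE = 3.79 m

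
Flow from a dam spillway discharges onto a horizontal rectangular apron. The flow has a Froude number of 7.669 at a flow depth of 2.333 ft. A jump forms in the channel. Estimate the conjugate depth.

y₂ = 24.16 ft

Fr₁ = 7.669 (given).
Bélanger equation: y₂/y₁ = ½[√(1 + 8Fr₁²) − 1] = ½[√471.51 − 1] = 10.36.
y₂ = 10.36 × 2.333 = 24.16 ft.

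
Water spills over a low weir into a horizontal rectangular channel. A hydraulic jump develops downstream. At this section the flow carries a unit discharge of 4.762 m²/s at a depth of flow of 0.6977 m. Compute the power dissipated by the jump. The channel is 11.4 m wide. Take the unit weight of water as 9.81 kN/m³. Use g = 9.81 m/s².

V₁ = q/y₁ = 4.762/0.6977 = 6.825 m/s. Fr₁ = V₁/√(g·y₁) = 6.825/√(9.81×0.6977) = 2.609.
From the momentum equation for a rectangular channel, y₂/y₁ = ½[√(1 + 8Fr₁²) − 1] = ½[√55.449 − 1] = 3.223.
y₂ = 3.223 × 0.6977 = 2.249 m.
V₂ = q/y₂ = 4.762/2.249 = 2.118 m/s. E₁ = y₁ + V₁²/2g = 3.072 m; E₂ = y₂ + V₂²/2g = 2.477 m. ΔE = E₁ − E₂ = 0.5947 m.
Q = q·b = 4.762 × 11.4 = 54.29 m³/s. P = γ·Q·ΔE = 9.81 × 54.29 × 0.5947 = 316.7 kW.

P = 316.7 kW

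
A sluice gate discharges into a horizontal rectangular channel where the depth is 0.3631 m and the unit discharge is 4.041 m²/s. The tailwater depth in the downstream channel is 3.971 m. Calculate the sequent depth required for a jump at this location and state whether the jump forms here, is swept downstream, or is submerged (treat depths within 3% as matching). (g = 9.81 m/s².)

V₁ = q/y₁ = 4.041/0.3631 = 11.13 m/s. Fr₁ = V₁/√(g·y₁) = 11.13/√(9.81×0.3631) = 5.897.
Sequent-depth ratio: y₂/y₁ = ½[√(1 + 8Fr₁²) − 1] = ½[√279.18 − 1] = 7.854.
y₂ = 7.854 × 0.3631 = 2.852 m.
Tailwater y_tw = 3.971 m: y_tw > y₂, so the jump is submerged.

y₂ = 2.852 m; the jump is submerged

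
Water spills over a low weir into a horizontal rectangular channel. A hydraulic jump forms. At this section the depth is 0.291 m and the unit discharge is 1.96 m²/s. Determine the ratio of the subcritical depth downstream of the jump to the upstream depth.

V₁ = q/y₁ = 1.96/0.291 = 6.74 m/s. Fr₁ = V₁/√(g·y₁) = 6.74/√(9.81×0.291) = 3.99.
From the momentum equation for a rectangular channel, y₂/y₁ = ½[√(1 + 8Fr₁²) − 1] = ½[√128.1 − 1] = 5.16.

y₂/y₁ = 5.16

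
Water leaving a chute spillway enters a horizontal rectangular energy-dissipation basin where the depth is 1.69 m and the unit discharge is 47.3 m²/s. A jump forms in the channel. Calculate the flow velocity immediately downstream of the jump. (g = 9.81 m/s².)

V₂ = 3.03 m/s

V₁ = q/y₁ = 47.3/1.69 = 28.0 m/s. Fr₁ = V₁/√(g·y₁) = 28.0/√(9.81×1.69) = 6.87.
Sequent-depth ratio: y₂/y₁ = ½[√(1 + 8Fr₁²) − 1] = ½[√379.0 − 1] = 9.23.
y₂ = 9.23 × 1.69 = 15.6 m.
V₂ = q/y₂ = 47.3/15.6 = 3.03 m/s.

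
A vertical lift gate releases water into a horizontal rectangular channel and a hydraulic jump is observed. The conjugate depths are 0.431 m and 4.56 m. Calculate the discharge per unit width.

For a rectangular channel the momentum equation gives q² = ½·g·y₁·y₂·(y₁ + y₂) = ½×9.81×0.431×4.56×4.99 = 48.1.
q = √48.1 = 6.94 m²/s.

q = 6.94 m²/s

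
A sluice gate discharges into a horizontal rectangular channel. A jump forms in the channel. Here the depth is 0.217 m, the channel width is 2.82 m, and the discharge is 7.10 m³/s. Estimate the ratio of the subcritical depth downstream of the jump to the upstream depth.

y₂/y₁ = 10.8

q = Q/b = 7.10/2.82 = 2.52 m²/s; V₁ = q/y₁ = 11.6 m/s. Fr₁ = V₁/√(g·y₁) = 7.95.
Sequent-depth ratio: y₂/y₁ = ½[√(1 + 8Fr₁²) − 1] = ½[√506.9 − 1] = 10.8.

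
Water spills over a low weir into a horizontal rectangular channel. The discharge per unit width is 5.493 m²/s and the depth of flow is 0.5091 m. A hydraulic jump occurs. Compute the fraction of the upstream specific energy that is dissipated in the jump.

V₁ = q/y₁ = 5.493/0.5091 = 10.79 m/s. Fr₁ = V₁/√(g·y₁) = 10.79/√(9.81×0.5091) = 4.828.
By Bélanger, y₂/y₁ = ½[√(1 + 8Fr₁²) − 1] = ½[√187.48 − 1] = 6.346.
y₂ = 6.346 × 0.5091 = 3.231 m.
E₁ = y₁ + V₁²/2g = 6.443 m. ΔE = (y₂ − y₁)³/(4y₁y₂) = 3.064 m. ΔE/E₁ = 3.064/6.443 = 0.476.

ΔE/E₁ = 0.476 (47.6%)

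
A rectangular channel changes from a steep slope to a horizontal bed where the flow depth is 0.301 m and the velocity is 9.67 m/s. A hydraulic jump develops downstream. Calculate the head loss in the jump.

ΔE = 2.73 m

Fr₁ = V₁/√(g·y₁) = 9.67/√(9.81×0.301) = 5.63.
From the momentum equation for a rectangular channel, y₂/y₁ = ½[√(1 + 8Fr₁²) − 1] = ½[√254.3 − 1] = 7.47.
y₂ = 7.47 × 0.301 = 2.25 m.
Head loss: ΔE = (y₂ − y₁)³/(4y₁y₂) = (2.25 − 0.301)³/(4×0.301×2.25) = 7.40/2.71 = 2.73 m.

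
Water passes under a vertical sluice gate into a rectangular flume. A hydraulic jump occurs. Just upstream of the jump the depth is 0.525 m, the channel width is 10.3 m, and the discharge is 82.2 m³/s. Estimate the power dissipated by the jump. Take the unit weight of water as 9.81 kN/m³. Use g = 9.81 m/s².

P = 5999 kW

q = Q/b = 82.2/10.3 = 7.98 m²/s; V₁ = q/y₁ = 15.2 m/s. Fr₁ = V₁/√(g·y₁) = 6.70.
By Bélanger, y₂/y₁ = ½[√(1 + 8Fr₁²) − 1] = ½[√359.9 − 1] = 8.99.
y₂ = 8.99 × 0.525 = 4.72 m.
Head loss: ΔE = (y₂ − y₁)³/(4y₁y₂) = (4.72 − 0.525)³/(4×0.525×4.72) = 73.7/9.91 = 7.44 m.
P = γ·Q·ΔE = 9.81 × 82.2 × 7.44 = 5999 kW.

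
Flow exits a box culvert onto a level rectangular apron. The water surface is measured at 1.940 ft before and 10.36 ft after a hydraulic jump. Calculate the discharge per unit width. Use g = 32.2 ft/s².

q = 63.09 ft²/s

For a rectangular channel the momentum equation gives q² = ½·g·y₁·y₂·(y₁ + y₂) = ½×32.2×1.940×10.36×12.30 = 3980.
q = √3980 = 63.09 ft²/s.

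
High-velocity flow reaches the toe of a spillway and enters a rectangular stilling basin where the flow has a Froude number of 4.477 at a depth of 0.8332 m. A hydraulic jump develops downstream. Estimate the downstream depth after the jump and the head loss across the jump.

Fr₁ = 4.477 (given).
From the momentum equation for a rectangular channel, y₂/y₁ = ½[√(1 + 8Fr₁²) − 1] = ½[√161.35 − 1] = 5.851.
y₂ = 5.851 × 0.8332 = 4.875 m.
V₁ = Fr₁·√(g·y₁) = 4.477×√(9.81×0.8332) = 12.80 m/s; q = V₁·y₁ = 10.66 m²/s. V₂ = q/y₂ = 10.66/4.875 = 2.188 m/s. E₁ = y₁ + V₁²/2g = 9.183 m; E₂ = y₂ + V₂²/2g = 5.119 m. ΔE = E₁ − E₂ = 4.064 m.

y₂ = 4.875 m; ΔE = 4.064 m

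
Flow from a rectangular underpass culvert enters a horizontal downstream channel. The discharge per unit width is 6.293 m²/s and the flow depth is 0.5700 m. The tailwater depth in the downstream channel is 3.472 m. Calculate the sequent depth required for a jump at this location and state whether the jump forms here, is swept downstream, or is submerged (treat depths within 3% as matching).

V₁ = q/y₁ = 6.293/0.5700 = 11.04 m/s. Fr₁ = V₁/√(g·y₁) = 11.04/√(9.81×0.5700) = 4.669.
Sequent-depth ratio: y₂/y₁ = ½[√(1 + 8Fr₁²) − 1] = ½[√175.39 − 1] = 6.122.
y₂ = 6.122 × 0.5700 = 3.489 m.
Tailwater y_tw = 3.472 m: y_tw ≈ y₂, so the jump forms here.

y₂ = 3.489 m; the jump forms here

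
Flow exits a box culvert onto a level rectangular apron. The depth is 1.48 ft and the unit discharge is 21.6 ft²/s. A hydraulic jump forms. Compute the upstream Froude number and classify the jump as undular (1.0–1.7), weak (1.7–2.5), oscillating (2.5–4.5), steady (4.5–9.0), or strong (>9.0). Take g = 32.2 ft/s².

Fr₁ = 2.11; weak jump

V₁ = q/y₁ = 21.6/1.48 = 14.6 ft/s. Fr₁ = V₁/√(g·y₁) = 14.6/√(32.2×1.48) = 2.11.
Fr₁ = 2.11 lies in the weak range.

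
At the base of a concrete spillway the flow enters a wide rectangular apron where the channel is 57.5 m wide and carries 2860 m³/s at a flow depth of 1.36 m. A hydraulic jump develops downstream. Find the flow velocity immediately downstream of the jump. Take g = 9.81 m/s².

V₂ = 2.68 m/s

q = Q/b = 2860/57.5 = 49.7 m²/s; V₁ = q/y₁ = 36.6 m/s. Fr₁ = V₁/√(g·y₁) = 10.0.
Sequent-depth ratio: y₂/y₁ = ½[√(1 + 8Fr₁²) − 1] = ½[√803.0 − 1] = 13.7.
y₂ = 13.7 × 1.36 = 18.6 m.
V₂ = q/y₂ = 49.7/18.6 = 2.68 m/s.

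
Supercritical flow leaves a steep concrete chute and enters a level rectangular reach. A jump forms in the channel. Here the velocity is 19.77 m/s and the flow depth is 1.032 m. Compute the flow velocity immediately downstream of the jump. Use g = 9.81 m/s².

Fr₁ = V₁/√(g·y₁) = 19.77/√(9.81×1.032) = 6.213.
Bélanger equation: y₂/y₁ = ½[√(1 + 8Fr₁²) − 1] = ½[√309.85 − 1] = 8.301.
y₂ = 8.301 × 1.032 = 8.567 m.
q = V₁·y₁ = 19.77 × 1.032 = 20.40 m²/s.
V₂ = q/y₂ = 20.40/8.567 = 2.382 m/s.

V₂ = 2.382 m/s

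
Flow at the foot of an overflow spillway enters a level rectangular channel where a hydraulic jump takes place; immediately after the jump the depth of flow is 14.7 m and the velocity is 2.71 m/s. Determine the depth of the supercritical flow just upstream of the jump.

Fr₂ = V₂/√(g·y₂) = 2.71/√(9.81×14.7) = 0.226.
Since the conjugate-depth ratio holds either way, y₁/y₂ = ½[√(1 + 8Fr₂²) − 1] = ½[√1.407 − 1] = 0.0932.
y₁ = 0.0932 × 14.7 = 1.37 m.

y₁ = 1.37 m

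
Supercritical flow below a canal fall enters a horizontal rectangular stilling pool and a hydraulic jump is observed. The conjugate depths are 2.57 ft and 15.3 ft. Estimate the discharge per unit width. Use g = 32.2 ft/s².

For a rectangular channel the momentum equation gives q² = ½·g·y₁·y₂·(y₁ + y₂) = ½×32.2×2.57×15.3×17.9 = 11313.
q = √11313 = 106 ft²/s.

q = 106 ft²/s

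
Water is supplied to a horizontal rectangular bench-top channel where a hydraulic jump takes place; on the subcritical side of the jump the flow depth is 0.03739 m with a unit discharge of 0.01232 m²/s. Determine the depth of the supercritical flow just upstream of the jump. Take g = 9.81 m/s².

V₂ = q/y₂ = 0.01232/0.03739 = 0.3295 m/s; Fr₂ = V₂/√(g·y₂) = 0.5441.
The Bélanger relation is symmetric: y₁/y₂ = ½[√(1 + 8Fr₂²) − 1] = ½[√3.3680 − 1] = 0.4176.
y₁ = 0.4176 × 0.03739 = 0.01561 m.

y₁ = 0.01561 m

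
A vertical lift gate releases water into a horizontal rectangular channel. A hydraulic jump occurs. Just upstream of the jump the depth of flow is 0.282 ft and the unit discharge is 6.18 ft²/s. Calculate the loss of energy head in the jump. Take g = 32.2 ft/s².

V₁ = q/y₁ = 6.18/0.282 = 21.9 ft/s. Fr₁ = V₁/√(g·y₁) = 21.9/√(32.2×0.282) = 7.27.
From the momentum equation for a rectangular channel, y₂/y₁ = ½[√(1 + 8Fr₁²) − 1] = ½[√424.1 − 1] = 9.80.
y₂ = 9.80 × 0.282 = 2.76 ft.
V₂ = q/y₂ = 6.18/2.76 = 2.24 ft/s. E₁ = y₁ + V₁²/2g = 7.74 ft; E₂ = y₂ + V₂²/2g = 2.84 ft. ΔE = E₁ − E₂ = 4.90 ft.

ΔE = 4.90 ft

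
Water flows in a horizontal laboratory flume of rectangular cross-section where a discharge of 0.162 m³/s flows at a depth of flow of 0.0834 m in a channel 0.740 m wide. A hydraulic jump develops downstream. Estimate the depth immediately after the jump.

q = Q/b = 0.162/0.740 = 0.219 m²/s; V₁ = q/y₁ = 2.62 m/s. Fr₁ = V₁/√(g·y₁) = 2.90.
Conjugate-depth relation: y₂/y₁ = ½[√(1 + 8Fr₁²) − 1] = ½[√68.37 − 1] = 3.63.
y₂ = 3.63 × 0.0834 = 0.303 m.

y₂ = 0.303 m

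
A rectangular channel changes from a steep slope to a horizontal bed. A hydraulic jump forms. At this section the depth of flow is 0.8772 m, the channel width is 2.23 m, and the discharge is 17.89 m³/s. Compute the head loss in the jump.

q = Q/b = 17.89/2.23 = 8.022 m²/s; V₁ = q/y₁ = 9.145 m/s. Fr₁ = V₁/√(g·y₁) = 3.118.
From the momentum equation for a rectangular channel, y₂/y₁ = ½[√(1 + 8Fr₁²) − 1] = ½[√78.756 − 1] = 3.937.
y₂ = 3.937 × 0.8772 = 3.454 m.
V₂ = q/y₂ = 8.022/3.454 = 2.323 m/s. E₁ = y₁ + V₁²/2g = 5.140 m; E₂ = y₂ + V₂²/2g = 3.729 m. ΔE = E₁ − E₂ = 1.411 m.

ΔE = 1.411 m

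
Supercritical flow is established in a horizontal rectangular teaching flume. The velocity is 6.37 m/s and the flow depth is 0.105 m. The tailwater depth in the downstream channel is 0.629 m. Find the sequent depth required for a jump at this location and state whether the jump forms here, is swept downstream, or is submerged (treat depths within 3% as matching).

Fr₁ = V₁/√(g·y₁) = 6.37/√(9.81×0.105) = 6.28.
Sequent-depth ratio: y₂/y₁ = ½[√(1 + 8Fr₁²) − 1] = ½[√316.1 − 1] = 8.39.
y₂ = 8.39 × 0.105 = 0.881 m.
Tailwater y_tw = 0.629 m: y_tw < y₂, so the jump is swept downstream.

y₂ = 0.881 m; the jump is swept downstream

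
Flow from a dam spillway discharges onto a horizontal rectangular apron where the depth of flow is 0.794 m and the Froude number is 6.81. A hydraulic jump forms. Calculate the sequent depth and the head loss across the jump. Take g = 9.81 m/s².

Fr₁ = 6.81 (given).
Bélanger equation: y₂/y₁ = ½[√(1 + 8Fr₁²) − 1] = ½[√372.0 − 1] = 9.14.
y₂ = 9.14 × 0.794 = 7.26 m.
Head loss: ΔE = (y₂ − y₁)³/(4y₁y₂) = (7.26 − 0.794)³/(4×0.794×7.26) = 270/23.1 = 11.7 m.

y₂ = 7.26 m; ΔE = 11.7 m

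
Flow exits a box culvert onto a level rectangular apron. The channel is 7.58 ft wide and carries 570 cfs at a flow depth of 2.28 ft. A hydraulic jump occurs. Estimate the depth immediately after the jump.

q = Q/b = 570/7.58 = 75.2 ft²/s; V₁ = q/y₁ = 33.0 ft/s. Fr₁ = V₁/√(g·y₁) = 3.85.
Sequent-depth ratio: y₂/y₁ = ½[√(1 + 8Fr₁²) − 1] = ½[√119.5 − 1] = 4.97.
y₂ = 4.97 × 2.28 = 11.3 ft.

y₂ = 11.3 ft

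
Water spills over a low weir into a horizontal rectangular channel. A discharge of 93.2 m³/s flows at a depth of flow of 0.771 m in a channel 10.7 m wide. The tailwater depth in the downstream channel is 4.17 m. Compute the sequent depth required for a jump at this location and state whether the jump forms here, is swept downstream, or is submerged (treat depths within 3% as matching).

y₂ = 4.11 m; the jump forms here

q = Q/b = 93.2/10.7 = 8.71 m²/s; V₁ = q/y₁ = 11.3 m/s. Fr₁ = V₁/√(g·y₁) = 4.11.
Conjugate-depth relation: y₂/y₁ = ½[√(1 + 8Fr₁²) − 1] = ½[√136.0 − 1] = 5.33.
y₂ = 5.33 × 0.771 = 4.11 m.
Tailwater y_tw = 4.17 m: y_tw ≈ y₂, so the jump forms here.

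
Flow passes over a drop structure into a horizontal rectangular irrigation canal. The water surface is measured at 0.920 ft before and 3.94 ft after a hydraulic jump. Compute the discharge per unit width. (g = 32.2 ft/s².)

For a rectangular channel the momentum equation gives q² = ½·g·y₁·y₂·(y₁ + y₂) = ½×32.2×0.920×3.94×4.86 = 284.
q = √284 = 16.8 ft²/s.

q = 16.8 ft²/s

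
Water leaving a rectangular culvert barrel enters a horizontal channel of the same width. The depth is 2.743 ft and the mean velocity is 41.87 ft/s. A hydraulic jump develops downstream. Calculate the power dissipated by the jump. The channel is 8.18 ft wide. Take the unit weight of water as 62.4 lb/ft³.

P = 1407 hp

Fr₁ = V₁/√(g·y₁) = 41.87/√(32.2×2.743) = 4.455.
From the momentum equation for a rectangular channel, y₂/y₁ = ½[√(1 + 8Fr₁²) − 1] = ½[√159.79 − 1] = 5.820.
y₂ = 5.820 × 2.743 = 15.97 ft.
q = V₁·y₁ = 41.87 × 2.743 = 114.8 ft²/s. V₂ = q/y₂ = 114.8/15.97 = 7.194 ft/s. E₁ = y₁ + V₁²/2g = 29.97 ft; E₂ = y₂ + V₂²/2g = 16.77 ft. ΔE = E₁ − E₂ = 13.20 ft.
Q = q·b = 114.8 × 8.18 = 939.5 cfs. P = γ·Q·ΔE/550 = 62.4 × 939.5 × 13.20 / 550 = 1407 hp.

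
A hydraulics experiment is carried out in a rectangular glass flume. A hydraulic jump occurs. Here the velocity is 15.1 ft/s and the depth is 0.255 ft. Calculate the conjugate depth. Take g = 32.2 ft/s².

Fr₁ = V₁/√(g·y₁) = 15.1/√(32.2×0.255) = 5.27.
Sequent-depth ratio: y₂/y₁ = ½[√(1 + 8Fr₁²) − 1] = ½[√223.2 − 1] = 6.97.
y₂ = 6.97 × 0.255 = 1.78 ft.

y₂ = 1.78 ft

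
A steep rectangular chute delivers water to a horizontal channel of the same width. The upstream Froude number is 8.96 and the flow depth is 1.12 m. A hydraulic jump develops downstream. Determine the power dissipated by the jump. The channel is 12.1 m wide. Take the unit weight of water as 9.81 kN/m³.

Fr₁ = 8.96 (given).
By Bélanger, y₂/y₁ = ½[√(1 + 8Fr₁²) − 1] = ½[√643.3 − 1] = 12.2.
y₂ = 12.2 × 1.12 = 13.6 m.
Head loss: ΔE = (y₂ − y₁)³/(4y₁y₂) = (13.6 − 1.12)³/(4×1.12×13.6) = 1964/61.1 = 32.1 m.
V₁ = Fr₁·√(g·y₁) = 8.96×√(9.81×1.12) = 29.7 m/s; q = V₁·y₁ = 33.3 m²/s. Q = q·b = 33.3 × 12.1 = 402 m³/s. P = γ·Q·ΔE = 9.81 × 402 × 32.1 = 126870 kW.

P = 126870 kW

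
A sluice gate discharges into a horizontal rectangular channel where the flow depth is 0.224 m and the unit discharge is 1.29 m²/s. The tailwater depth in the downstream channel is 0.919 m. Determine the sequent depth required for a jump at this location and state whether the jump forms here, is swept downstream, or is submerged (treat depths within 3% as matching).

y₂ = 1.12 m; the jump is swept downstream

V₁ = q/y₁ = 1.29/0.224 = 5.76 m/s. Fr₁ = V₁/√(g·y₁) = 5.76/√(9.81×0.224) = 3.88.
Bélanger equation: y₂/y₁ = ½[√(1 + 8Fr₁²) − 1] = ½[√121.7 − 1] = 5.02.
y₂ = 5.02 × 0.224 = 1.12 m.
Tailwater y_tw = 0.919 m: y_tw < y₂, so the jump is swept downstream.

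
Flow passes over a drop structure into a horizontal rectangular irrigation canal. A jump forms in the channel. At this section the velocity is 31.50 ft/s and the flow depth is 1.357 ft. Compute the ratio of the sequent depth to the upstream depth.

Fr₁ = V₁/√(g·y₁) = 31.50/√(32.2×1.357) = 4.765.
Conjugate-depth relation: y₂/y₁ = ½[√(1 + 8Fr₁²) − 1] = ½[√182.67 − 1] = 6.258.

y₂/y₁ = 6.258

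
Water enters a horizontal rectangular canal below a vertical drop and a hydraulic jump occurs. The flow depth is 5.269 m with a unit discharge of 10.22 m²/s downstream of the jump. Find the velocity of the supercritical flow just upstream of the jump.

V₂ = q/y₂ = 10.22/5.269 = 1.940 m/s; Fr₂ = V₂/√(g·y₂) = 0.2698.
Since the conjugate-depth ratio holds either way, y₁/y₂ = ½[√(1 + 8Fr₂²) − 1] = ½[√1.5823 − 1] = 0.1289.
y₁ = 0.1289 × 5.269 = 0.6794 m.
V₁ = q/y₁ = 10.22/0.6794 = 15.04 m/s.

V₁ = 15.04 m/s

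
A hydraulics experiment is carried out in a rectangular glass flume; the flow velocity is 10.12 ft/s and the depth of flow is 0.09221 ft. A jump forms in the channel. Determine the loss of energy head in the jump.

Fr₁ = V₁/√(g·y₁) = 10.12/√(32.2×0.09221) = 5.873.
By Bélanger, y₂/y₁ = ½[√(1 + 8Fr₁²) − 1] = ½[√276.94 − 1] = 7.821.
y₂ = 7.821 × 0.09221 = 0.7212 ft.
Head loss: ΔE = (y₂ − y₁)³/(4y₁y₂) = (0.7212 − 0.09221)³/(4×0.09221×0.7212) = 0.2488/0.2660 = 0.9353 ft.

ΔE = 0.9353 ft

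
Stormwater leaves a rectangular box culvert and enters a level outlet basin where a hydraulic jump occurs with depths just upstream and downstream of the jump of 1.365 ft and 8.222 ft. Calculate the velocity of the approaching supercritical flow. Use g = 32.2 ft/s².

For a rectangular channel the momentum equation gives q² = ½·g·y₁·y₂·(y₁ + y₂) = ½×32.2×1.365×8.222×9.587 = 1732.
q = √1732 = 41.62 ft²/s.
V₁ = q/y₁ = 41.62/1.365 = 30.49 ft/s.

V₁ = 30.49 ft/s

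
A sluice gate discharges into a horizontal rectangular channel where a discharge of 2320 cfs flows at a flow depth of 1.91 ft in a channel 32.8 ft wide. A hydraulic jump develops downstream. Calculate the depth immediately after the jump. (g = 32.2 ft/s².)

q = Q/b = 2320/32.8 = 70.7 ft²/s; V₁ = q/y₁ = 37.0 ft/s. Fr₁ = V₁/√(g·y₁) = 4.72.
Conjugate-depth relation: y₂/y₁ = ½[√(1 + 8Fr₁²) − 1] = ½[√179.4 − 1] = 6.20.
y₂ = 6.20 × 1.91 = 11.8 ft.

y₂ = 11.8 ft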